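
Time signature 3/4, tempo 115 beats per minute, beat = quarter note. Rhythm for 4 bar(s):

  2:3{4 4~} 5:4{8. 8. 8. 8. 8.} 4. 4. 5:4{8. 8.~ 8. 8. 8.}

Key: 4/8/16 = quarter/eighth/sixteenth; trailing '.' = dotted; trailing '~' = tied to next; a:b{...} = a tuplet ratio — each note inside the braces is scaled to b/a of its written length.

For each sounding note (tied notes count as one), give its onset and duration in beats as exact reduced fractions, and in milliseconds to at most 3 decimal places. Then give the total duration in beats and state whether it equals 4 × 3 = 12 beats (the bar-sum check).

1) 0.0ms=0b +782.609ms=3/2b
2) 782.609ms=3/2b +1095.652ms=21/10b
3) 1878.261ms=18/5b +313.043ms=3/5b
4) 2191.304ms=21/5b +313.043ms=3/5b
5) 2504.348ms=24/5b +313.043ms=3/5b
6) 2817.391ms=27/5b +313.043ms=3/5b
7) 3130.435ms=6b +782.609ms=3/2b
8) 3913.043ms=15/2b +782.609ms=3/2b
9) 4695.652ms=9b +313.043ms=3/5b
10) 5008.696ms=48/5b +626.087ms=6/5b
11) 5634.783ms=54/5b +313.043ms=3/5b
12) 5947.826ms=57/5b +313.043ms=3/5b
Σ=12b of 12 (115bpm 3/4) — PASS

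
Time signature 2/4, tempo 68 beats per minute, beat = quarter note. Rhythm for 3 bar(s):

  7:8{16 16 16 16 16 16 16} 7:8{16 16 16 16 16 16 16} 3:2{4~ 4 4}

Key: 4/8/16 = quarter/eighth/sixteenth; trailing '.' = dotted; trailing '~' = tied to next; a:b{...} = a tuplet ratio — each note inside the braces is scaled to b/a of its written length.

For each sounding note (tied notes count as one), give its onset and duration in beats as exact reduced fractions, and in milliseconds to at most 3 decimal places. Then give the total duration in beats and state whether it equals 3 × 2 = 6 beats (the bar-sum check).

1) 0.0ms=0b +252.101ms=2/7b
2) 252.101ms=2/7b +252.101ms=2/7b
3) 504.202ms=4/7b +252.101ms=2/7b
4) 756.303ms=6/7b +252.101ms=2/7b
5) 1008.403ms=8/7b +252.101ms=2/7b
6) 1260.504ms=10/7b +252.101ms=2/7b
7) 1512.605ms=12/7b +252.101ms=2/7b
8) 1764.706ms=2b +252.101ms=2/7b
9) 2016.807ms=16/7b +252.101ms=2/7b
10) 2268.908ms=18/7b +252.101ms=2/7b
11) 2521.008ms=20/7b +252.101ms=2/7b
12) 2773.109ms=22/7b +252.101ms=2/7b
13) 3025.21ms=24/7b +252.101ms=2/7b
14) 3277.311ms=26/7b +252.101ms=2/7b
15) 3529.412ms=4b +1176.471ms=4/3b
16) 4705.882ms=16/3b +588.235ms=2/3b
Σ=6b of 6 (68bpm 2/4) — PASS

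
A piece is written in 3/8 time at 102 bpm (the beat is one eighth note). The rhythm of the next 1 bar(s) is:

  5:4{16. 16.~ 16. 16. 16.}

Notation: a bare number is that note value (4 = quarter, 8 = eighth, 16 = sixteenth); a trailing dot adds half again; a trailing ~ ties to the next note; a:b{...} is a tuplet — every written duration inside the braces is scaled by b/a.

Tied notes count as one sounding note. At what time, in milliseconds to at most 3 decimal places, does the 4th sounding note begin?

1. 0.0ms @ 0 + 352.941ms (3/5)
2. 352.941ms @ 3/5 + 705.882ms (6/5)
3. 1058.824ms @ 9/5 + 352.941ms (3/5)
4. 1411.765ms @ 12/5 + 352.941ms (3/5)

note 4 onset = 12/5b = 1411.765ms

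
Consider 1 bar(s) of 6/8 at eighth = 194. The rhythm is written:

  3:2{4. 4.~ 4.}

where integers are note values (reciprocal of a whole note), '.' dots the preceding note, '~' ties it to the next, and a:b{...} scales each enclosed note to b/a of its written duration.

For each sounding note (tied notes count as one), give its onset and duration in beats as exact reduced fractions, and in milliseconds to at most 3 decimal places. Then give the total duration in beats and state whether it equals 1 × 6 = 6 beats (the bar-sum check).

1) 0.0ms=0b +618.557ms=2b
2) 618.557ms=2b +1237.113ms=4b
Σ=6b of 6 (194bpm 6/8) — PASS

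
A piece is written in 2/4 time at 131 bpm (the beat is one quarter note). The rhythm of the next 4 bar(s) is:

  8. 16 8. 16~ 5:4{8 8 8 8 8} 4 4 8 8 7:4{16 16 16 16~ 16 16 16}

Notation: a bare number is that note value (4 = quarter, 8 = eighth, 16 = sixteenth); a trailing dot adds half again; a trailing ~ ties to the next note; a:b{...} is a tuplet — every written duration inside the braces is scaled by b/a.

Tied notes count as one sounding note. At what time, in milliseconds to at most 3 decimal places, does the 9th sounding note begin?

note 9 onset = 4b = 1832.061ms

1. 0.0ms @ 0 + 343.511ms (3/4)
2. 343.511ms @ 3/4 + 114.504ms (1/4)
3. 458.015ms @ 1 + 343.511ms (3/4)
4. 801.527ms @ 7/4 + 297.71ms (13/20)
5. 1099.237ms @ 12/5 + 183.206ms (2/5)
6. 1282.443ms @ 14/5 + 183.206ms (2/5)
7. 1465.649ms @ 16/5 + 183.206ms (2/5)
8. 1648.855ms @ 18/5 + 183.206ms (2/5)
9. 1832.061ms @ 4 + 458.015ms (1)
10. 2290.076ms @ 5 + 458.015ms (1)
11. 2748.092ms @ 6 + 229.008ms (1/2)
12. 2977.099ms @ 13/2 + 229.008ms (1/2)
13. 3206.107ms @ 7 + 65.431ms (1/7)
14. 3271.538ms @ 50/7 + 65.431ms (1/7)
15. 3336.968ms @ 51/7 + 65.431ms (1/7)
16. 3402.399ms @ 52/7 + 130.862ms (2/7)
17. 3533.261ms @ 54/7 + 65.431ms (1/7)
18. 3598.691ms @ 55/7 + 65.431ms (1/7)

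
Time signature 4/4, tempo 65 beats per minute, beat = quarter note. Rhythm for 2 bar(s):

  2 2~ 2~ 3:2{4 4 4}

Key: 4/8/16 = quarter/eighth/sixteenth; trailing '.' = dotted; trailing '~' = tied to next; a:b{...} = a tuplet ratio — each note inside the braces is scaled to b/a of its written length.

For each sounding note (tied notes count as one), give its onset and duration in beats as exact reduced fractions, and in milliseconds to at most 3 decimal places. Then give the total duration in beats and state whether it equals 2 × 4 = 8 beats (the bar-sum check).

1) 0.0ms=0b +1846.154ms=2b
2) 1846.154ms=2b +4307.692ms=14/3b
3) 6153.846ms=20/3b +615.385ms=2/3b
4) 6769.231ms=22/3b +615.385ms=2/3b
Σ=8b of 8 (65bpm 4/4) — PASS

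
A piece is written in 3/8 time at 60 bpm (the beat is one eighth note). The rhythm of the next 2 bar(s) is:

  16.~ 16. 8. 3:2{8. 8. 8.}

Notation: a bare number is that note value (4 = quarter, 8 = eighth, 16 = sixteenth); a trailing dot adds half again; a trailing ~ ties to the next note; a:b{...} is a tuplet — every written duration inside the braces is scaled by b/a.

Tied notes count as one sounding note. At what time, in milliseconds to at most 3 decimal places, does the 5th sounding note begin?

note 5 onset = 5b = 5000.0ms

1. 0.0ms @ 0 + 1500.0ms (3/2)
2. 1500.0ms @ 3/2 + 1500.0ms (3/2)
3. 3000.0ms @ 3 + 1000.0ms (1)
4. 4000.0ms @ 4 + 1000.0ms (1)
5. 5000.0ms @ 5 + 1000.0ms (1)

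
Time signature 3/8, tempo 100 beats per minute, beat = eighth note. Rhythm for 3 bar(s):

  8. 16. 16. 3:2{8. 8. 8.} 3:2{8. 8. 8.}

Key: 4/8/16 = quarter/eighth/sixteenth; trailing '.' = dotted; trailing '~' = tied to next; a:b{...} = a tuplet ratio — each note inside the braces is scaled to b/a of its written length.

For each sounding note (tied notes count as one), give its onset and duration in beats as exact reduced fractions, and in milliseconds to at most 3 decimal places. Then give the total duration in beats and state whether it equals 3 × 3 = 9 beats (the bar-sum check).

1) 0.0ms=0b +900.0ms=3/2b
2) 900.0ms=3/2b +450.0ms=3/4b
3) 1350.0ms=9/4b +450.0ms=3/4b
4) 1800.0ms=3b +600.0ms=1b
5) 2400.0ms=4b +600.0ms=1b
6) 3000.0ms=5b +600.0ms=1b
7) 3600.0ms=6b +600.0ms=1b
8) 4200.0ms=7b +600.0ms=1b
9) 4800.0ms=8b +600.0ms=1b
Σ=9b of 9 (100bpm 3/8) — PASS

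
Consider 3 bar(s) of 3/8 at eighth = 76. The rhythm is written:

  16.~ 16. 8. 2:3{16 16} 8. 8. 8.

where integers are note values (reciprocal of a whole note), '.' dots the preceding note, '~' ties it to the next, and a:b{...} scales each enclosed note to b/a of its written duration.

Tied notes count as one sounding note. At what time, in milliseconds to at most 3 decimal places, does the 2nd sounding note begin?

1. 0.0ms @ 0 + 1184.211ms (3/2)
2. 1184.211ms @ 3/2 + 1184.211ms (3/2)
3. 2368.421ms @ 3 + 592.105ms (3/4)
4. 2960.526ms @ 15/4 + 592.105ms (3/4)
5. 3552.632ms @ 9/2 + 1184.211ms (3/2)
6. 4736.842ms @ 6 + 1184.211ms (3/2)
7. 5921.053ms @ 15/2 + 1184.211ms (3/2)

note 2 onset = 3/2b = 1184.211ms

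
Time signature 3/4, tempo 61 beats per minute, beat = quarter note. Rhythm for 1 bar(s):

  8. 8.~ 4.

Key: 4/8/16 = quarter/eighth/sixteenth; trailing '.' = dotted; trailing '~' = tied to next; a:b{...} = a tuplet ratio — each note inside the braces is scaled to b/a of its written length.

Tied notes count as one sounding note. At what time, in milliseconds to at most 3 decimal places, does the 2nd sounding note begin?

note 2 onset = 3/4b = 737.705ms

1. 0.0ms @ 0 + 737.705ms (3/4)
2. 737.705ms @ 3/4 + 2213.115ms (9/4)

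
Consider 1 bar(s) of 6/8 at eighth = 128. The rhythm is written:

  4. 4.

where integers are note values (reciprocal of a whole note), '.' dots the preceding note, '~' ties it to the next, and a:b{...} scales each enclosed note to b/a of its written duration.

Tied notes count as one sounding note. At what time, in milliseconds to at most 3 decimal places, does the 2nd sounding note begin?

note 2 onset = 3b = 1406.25ms

1. 0.0ms @ 0 + 1406.25ms (3)
2. 1406.25ms @ 3 + 1406.25ms (3)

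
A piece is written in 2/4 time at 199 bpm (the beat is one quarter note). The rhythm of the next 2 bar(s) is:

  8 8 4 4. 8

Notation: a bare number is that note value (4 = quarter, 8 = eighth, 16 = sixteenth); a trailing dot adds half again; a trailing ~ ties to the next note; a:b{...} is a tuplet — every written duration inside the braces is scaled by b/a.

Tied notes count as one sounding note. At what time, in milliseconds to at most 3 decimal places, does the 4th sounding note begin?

1. 0.0ms @ 0 + 150.754ms (1/2)
2. 150.754ms @ 1/2 + 150.754ms (1/2)
3. 301.508ms @ 1 + 301.508ms (1)
4. 603.015ms @ 2 + 452.261ms (3/2)
5. 1055.276ms @ 7/2 + 150.754ms (1/2)

note 4 onset = 2b = 603.015ms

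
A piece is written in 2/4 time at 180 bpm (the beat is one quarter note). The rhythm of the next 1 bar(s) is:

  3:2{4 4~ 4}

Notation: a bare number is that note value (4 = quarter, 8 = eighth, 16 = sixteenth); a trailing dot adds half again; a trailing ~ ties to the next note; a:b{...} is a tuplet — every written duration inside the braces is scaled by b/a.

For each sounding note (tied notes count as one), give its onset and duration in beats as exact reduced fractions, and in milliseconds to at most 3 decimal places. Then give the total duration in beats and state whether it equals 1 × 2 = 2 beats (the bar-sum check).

1) 0.0ms=0b +222.222ms=2/3b
2) 222.222ms=2/3b +444.444ms=4/3b
Σ=2b of 2 (180bpm 2/4) — PASS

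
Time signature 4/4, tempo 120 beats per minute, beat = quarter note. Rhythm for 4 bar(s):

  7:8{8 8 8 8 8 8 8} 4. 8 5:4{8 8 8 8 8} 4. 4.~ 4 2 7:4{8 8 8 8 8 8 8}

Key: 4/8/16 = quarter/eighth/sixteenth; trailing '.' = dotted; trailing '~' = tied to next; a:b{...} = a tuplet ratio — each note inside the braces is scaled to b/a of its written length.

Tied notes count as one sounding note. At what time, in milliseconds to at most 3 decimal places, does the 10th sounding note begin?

1. 0.0ms @ 0 + 285.714ms (4/7)
2. 285.714ms @ 4/7 + 285.714ms (4/7)
3. 571.429ms @ 8/7 + 285.714ms (4/7)
4. 857.143ms @ 12/7 + 285.714ms (4/7)
5. 1142.857ms @ 16/7 + 285.714ms (4/7)
6. 1428.571ms @ 20/7 + 285.714ms (4/7)
7. 1714.286ms @ 24/7 + 285.714ms (4/7)
8. 2000.0ms @ 4 + 750.0ms (3/2)
9. 2750.0ms @ 11/2 + 250.0ms (1/2)
10. 3000.0ms @ 6 + 200.0ms (2/5)
11. 3200.0ms @ 32/5 + 200.0ms (2/5)
12. 3400.0ms @ 34/5 + 200.0ms (2/5)
13. 3600.0ms @ 36/5 + 200.0ms (2/5)
14. 3800.0ms @ 38/5 + 200.0ms (2/5)
15. 4000.0ms @ 8 + 750.0ms (3/2)
16. 4750.0ms @ 19/2 + 1250.0ms (5/2)
17. 6000.0ms @ 12 + 1000.0ms (2)
18. 7000.0ms @ 14 + 142.857ms (2/7)
19. 7142.857ms @ 100/7 + 142.857ms (2/7)
20. 7285.714ms @ 102/7 + 142.857ms (2/7)
21. 7428.571ms @ 104/7 + 142.857ms (2/7)
22. 7571.429ms @ 106/7 + 142.857ms (2/7)
23. 7714.286ms @ 108/7 + 142.857ms (2/7)
24. 7857.143ms @ 110/7 + 142.857ms (2/7)

note 10 onset = 6b = 3000.0ms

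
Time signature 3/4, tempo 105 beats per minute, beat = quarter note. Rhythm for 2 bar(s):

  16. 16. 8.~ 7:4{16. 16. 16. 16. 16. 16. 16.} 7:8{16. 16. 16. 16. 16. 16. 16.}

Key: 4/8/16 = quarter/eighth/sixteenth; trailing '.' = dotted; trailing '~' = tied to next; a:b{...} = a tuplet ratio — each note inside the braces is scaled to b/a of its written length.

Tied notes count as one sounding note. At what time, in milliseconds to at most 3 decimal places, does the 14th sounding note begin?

note 14 onset = 33/7b = 2693.878ms

1. 0.0ms @ 0 + 214.286ms (3/8)
2. 214.286ms @ 3/8 + 214.286ms (3/8)
3. 428.571ms @ 3/4 + 551.02ms (27/28)
4. 979.592ms @ 12/7 + 122.449ms (3/14)
5. 1102.041ms @ 27/14 + 122.449ms (3/14)
6. 1224.49ms @ 15/7 + 122.449ms (3/14)
7. 1346.939ms @ 33/14 + 122.449ms (3/14)
8. 1469.388ms @ 18/7 + 122.449ms (3/14)
9. 1591.837ms @ 39/14 + 122.449ms (3/14)
10. 1714.286ms @ 3 + 244.898ms (3/7)
11. 1959.184ms @ 24/7 + 244.898ms (3/7)
12. 2204.082ms @ 27/7 + 244.898ms (3/7)
13. 2448.98ms @ 30/7 + 244.898ms (3/7)
14. 2693.878ms @ 33/7 + 244.898ms (3/7)
15. 2938.776ms @ 36/7 + 244.898ms (3/7)
16. 3183.673ms @ 39/7 + 244.898ms (3/7)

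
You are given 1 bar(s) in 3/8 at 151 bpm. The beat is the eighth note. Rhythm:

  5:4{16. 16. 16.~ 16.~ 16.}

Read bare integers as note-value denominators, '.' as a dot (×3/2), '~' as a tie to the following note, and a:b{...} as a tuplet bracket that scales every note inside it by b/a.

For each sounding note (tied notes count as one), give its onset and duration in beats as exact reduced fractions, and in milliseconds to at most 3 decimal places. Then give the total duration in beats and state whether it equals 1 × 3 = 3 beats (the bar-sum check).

1) 0.0ms=0b +238.411ms=3/5b
2) 238.411ms=3/5b +238.411ms=3/5b
3) 476.821ms=6/5b +715.232ms=9/5b
Σ=3b of 3 (151bpm 3/8) — PASS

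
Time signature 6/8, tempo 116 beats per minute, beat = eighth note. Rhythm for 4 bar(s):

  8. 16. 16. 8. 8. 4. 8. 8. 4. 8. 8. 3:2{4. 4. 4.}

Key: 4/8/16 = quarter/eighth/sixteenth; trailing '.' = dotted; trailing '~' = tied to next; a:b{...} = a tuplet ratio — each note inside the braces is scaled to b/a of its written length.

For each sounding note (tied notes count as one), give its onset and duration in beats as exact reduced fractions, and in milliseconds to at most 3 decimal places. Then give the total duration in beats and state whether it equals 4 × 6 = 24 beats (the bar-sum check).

1) 0.0ms=0b +775.862ms=3/2b
2) 775.862ms=3/2b +387.931ms=3/4b
3) 1163.793ms=9/4b +387.931ms=3/4b
4) 1551.724ms=3b +775.862ms=3/2b
5) 2327.586ms=9/2b +775.862ms=3/2b
6) 3103.448ms=6b +1551.724ms=3b
7) 4655.172ms=9b +775.862ms=3/2b
8) 5431.034ms=21/2b +775.862ms=3/2b
9) 6206.897ms=12b +1551.724ms=3b
10) 7758.621ms=15b +775.862ms=3/2b
11) 8534.483ms=33/2b +775.862ms=3/2b
12) 9310.345ms=18b +1034.483ms=2b
13) 10344.828ms=20b +1034.483ms=2b
14) 11379.31ms=22b +1034.483ms=2b
Σ=24b of 24 (116bpm 6/8) — PASS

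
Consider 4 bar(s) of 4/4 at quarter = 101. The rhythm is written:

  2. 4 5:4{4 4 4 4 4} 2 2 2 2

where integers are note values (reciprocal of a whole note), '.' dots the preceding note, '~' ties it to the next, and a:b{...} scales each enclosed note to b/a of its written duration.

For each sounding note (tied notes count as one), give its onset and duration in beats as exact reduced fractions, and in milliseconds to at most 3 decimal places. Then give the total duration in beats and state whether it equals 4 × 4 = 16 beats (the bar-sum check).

1) 0.0ms=0b +1782.178ms=3b
2) 1782.178ms=3b +594.059ms=1b
3) 2376.238ms=4b +475.248ms=4/5b
4) 2851.485ms=24/5b +475.248ms=4/5b
5) 3326.733ms=28/5b +475.248ms=4/5b
6) 3801.98ms=32/5b +475.248ms=4/5b
7) 4277.228ms=36/5b +475.248ms=4/5b
8) 4752.475ms=8b +1188.119ms=2b
9) 5940.594ms=10b +1188.119ms=2b
10) 7128.713ms=12b +1188.119ms=2b
11) 8316.832ms=14b +1188.119ms=2b
Σ=16b of 16 (101bpm 4/4) — PASS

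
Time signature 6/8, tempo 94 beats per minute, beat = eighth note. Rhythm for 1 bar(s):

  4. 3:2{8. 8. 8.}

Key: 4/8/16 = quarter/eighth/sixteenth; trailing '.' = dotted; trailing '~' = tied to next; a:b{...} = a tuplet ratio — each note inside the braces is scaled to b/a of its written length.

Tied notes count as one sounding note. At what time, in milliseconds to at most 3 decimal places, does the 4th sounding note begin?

note 4 onset = 5b = 3191.489ms

1. 0.0ms @ 0 + 1914.894ms (3)
2. 1914.894ms @ 3 + 638.298ms (1)
3. 2553.191ms @ 4 + 638.298ms (1)
4. 3191.489ms @ 5 + 638.298ms (1)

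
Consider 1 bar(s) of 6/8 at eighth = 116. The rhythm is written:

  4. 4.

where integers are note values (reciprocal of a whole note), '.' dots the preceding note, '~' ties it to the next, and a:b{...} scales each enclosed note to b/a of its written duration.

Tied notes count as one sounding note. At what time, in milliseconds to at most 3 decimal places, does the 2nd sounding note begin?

note 2 onset = 3b = 1551.724ms

1. 0.0ms @ 0 + 1551.724ms (3)
2. 1551.724ms @ 3 + 1551.724ms (3)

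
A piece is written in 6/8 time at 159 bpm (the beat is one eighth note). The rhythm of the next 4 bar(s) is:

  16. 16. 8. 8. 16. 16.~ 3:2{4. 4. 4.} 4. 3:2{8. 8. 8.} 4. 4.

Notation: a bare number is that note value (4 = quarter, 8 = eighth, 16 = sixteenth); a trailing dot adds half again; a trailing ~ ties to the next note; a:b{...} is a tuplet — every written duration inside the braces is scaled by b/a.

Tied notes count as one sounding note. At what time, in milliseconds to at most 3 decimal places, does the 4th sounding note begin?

1. 0.0ms @ 0 + 283.019ms (3/4)
2. 283.019ms @ 3/4 + 283.019ms (3/4)
3. 566.038ms @ 3/2 + 566.038ms (3/2)
4. 1132.075ms @ 3 + 566.038ms (3/2)
5. 1698.113ms @ 9/2 + 283.019ms (3/4)
6. 1981.132ms @ 21/4 + 1037.736ms (11/4)
7. 3018.868ms @ 8 + 754.717ms (2)
8. 3773.585ms @ 10 + 754.717ms (2)
9. 4528.302ms @ 12 + 1132.075ms (3)
10. 5660.377ms @ 15 + 377.358ms (1)
11. 6037.736ms @ 16 + 377.358ms (1)
12. 6415.094ms @ 17 + 377.358ms (1)
13. 6792.453ms @ 18 + 1132.075ms (3)
14. 7924.528ms @ 21 + 1132.075ms (3)

note 4 onset = 3b = 1132.075ms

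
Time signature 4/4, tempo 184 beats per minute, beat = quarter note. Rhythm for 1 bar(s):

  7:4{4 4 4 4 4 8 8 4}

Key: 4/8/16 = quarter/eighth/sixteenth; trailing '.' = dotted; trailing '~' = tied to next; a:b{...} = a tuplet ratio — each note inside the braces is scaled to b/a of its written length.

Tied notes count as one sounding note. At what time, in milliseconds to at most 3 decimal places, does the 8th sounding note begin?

note 8 onset = 24/7b = 1118.012ms

1. 0.0ms @ 0 + 186.335ms (4/7)
2. 186.335ms @ 4/7 + 186.335ms (4/7)
3. 372.671ms @ 8/7 + 186.335ms (4/7)
4. 559.006ms @ 12/7 + 186.335ms (4/7)
5. 745.342ms @ 16/7 + 186.335ms (4/7)
6. 931.677ms @ 20/7 + 93.168ms (2/7)
7. 1024.845ms @ 22/7 + 93.168ms (2/7)
8. 1118.012ms @ 24/7 + 186.335ms (4/7)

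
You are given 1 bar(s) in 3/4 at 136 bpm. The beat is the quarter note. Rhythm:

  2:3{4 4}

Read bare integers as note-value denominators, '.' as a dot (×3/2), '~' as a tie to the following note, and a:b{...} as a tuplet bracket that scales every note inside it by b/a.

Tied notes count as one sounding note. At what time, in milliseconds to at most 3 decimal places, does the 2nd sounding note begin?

note 2 onset = 3/2b = 661.765ms

1. 0.0ms @ 0 + 661.765ms (3/2)
2. 661.765ms @ 3/2 + 661.765ms (3/2)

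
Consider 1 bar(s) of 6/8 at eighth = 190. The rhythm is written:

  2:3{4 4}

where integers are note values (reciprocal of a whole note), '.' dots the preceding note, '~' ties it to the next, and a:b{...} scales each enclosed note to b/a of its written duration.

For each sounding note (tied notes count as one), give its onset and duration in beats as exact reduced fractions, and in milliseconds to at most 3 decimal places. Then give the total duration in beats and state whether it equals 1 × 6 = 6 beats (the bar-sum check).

1) 0.0ms=0b +947.368ms=3b
2) 947.368ms=3b +947.368ms=3b
Σ=6b of 6 (190bpm 6/8) — PASS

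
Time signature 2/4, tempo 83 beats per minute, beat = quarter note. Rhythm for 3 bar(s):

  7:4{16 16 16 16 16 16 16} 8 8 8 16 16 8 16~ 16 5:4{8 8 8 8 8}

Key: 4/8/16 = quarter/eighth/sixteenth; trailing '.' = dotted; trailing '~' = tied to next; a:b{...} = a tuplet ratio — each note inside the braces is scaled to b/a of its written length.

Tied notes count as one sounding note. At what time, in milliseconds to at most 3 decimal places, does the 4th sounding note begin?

1. 0.0ms @ 0 + 103.27ms (1/7)
2. 103.27ms @ 1/7 + 103.27ms (1/7)
3. 206.54ms @ 2/7 + 103.27ms (1/7)
4. 309.811ms @ 3/7 + 103.27ms (1/7)
5. 413.081ms @ 4/7 + 103.27ms (1/7)
6. 516.351ms @ 5/7 + 103.27ms (1/7)
7. 619.621ms @ 6/7 + 103.27ms (1/7)
8. 722.892ms @ 1 + 361.446ms (1/2)
9. 1084.337ms @ 3/2 + 361.446ms (1/2)
10. 1445.783ms @ 2 + 361.446ms (1/2)
11. 1807.229ms @ 5/2 + 180.723ms (1/4)
12. 1987.952ms @ 11/4 + 180.723ms (1/4)
13. 2168.675ms @ 3 + 361.446ms (1/2)
14. 2530.12ms @ 7/2 + 361.446ms (1/2)
15. 2891.566ms @ 4 + 289.157ms (2/5)
16. 3180.723ms @ 22/5 + 289.157ms (2/5)
17. 3469.88ms @ 24/5 + 289.157ms (2/5)
18. 3759.036ms @ 26/5 + 289.157ms (2/5)
19. 4048.193ms @ 28/5 + 289.157ms (2/5)

note 4 onset = 3/7b = 309.811ms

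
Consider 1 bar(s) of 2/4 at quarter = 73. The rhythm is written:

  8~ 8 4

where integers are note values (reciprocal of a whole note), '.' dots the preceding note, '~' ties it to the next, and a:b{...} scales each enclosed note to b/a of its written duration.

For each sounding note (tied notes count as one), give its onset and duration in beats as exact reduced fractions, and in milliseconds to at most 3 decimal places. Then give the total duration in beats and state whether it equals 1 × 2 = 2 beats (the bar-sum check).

1) 0.0ms=0b +821.918ms=1b
2) 821.918ms=1b +821.918ms=1b
Σ=2b of 2 (73bpm 2/4) — PASS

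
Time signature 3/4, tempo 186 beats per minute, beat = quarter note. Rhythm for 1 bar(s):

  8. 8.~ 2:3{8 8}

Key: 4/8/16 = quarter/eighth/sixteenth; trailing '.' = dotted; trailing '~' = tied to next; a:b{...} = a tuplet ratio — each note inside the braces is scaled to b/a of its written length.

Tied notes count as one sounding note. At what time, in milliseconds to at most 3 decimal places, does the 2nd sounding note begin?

1. 0.0ms @ 0 + 241.935ms (3/4)
2. 241.935ms @ 3/4 + 483.871ms (3/2)
3. 725.806ms @ 9/4 + 241.935ms (3/4)

note 2 onset = 3/4b = 241.935ms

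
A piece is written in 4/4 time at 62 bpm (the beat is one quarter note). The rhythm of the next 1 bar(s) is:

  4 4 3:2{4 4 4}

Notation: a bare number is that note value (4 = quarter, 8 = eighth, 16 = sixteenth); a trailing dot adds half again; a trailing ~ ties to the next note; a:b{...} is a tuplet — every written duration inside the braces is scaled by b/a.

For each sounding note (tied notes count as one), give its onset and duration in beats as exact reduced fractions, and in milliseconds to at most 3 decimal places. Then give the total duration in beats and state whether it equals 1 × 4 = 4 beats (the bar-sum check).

1) 0.0ms=0b +967.742ms=1b
2) 967.742ms=1b +967.742ms=1b
3) 1935.484ms=2b +645.161ms=2/3b
4) 2580.645ms=8/3b +645.161ms=2/3b
5) 3225.806ms=10/3b +645.161ms=2/3b
Σ=4b of 4 (62bpm 4/4) — PASS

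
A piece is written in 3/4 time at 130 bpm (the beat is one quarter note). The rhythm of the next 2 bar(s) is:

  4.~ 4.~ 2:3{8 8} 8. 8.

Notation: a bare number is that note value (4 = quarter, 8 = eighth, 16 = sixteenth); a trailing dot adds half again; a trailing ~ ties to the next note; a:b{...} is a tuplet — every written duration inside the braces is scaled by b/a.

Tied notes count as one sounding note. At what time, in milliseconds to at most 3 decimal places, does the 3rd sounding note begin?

note 3 onset = 9/2b = 2076.923ms

1. 0.0ms @ 0 + 1730.769ms (15/4)
2. 1730.769ms @ 15/4 + 346.154ms (3/4)
3. 2076.923ms @ 9/2 + 346.154ms (3/4)
4. 2423.077ms @ 21/4 + 346.154ms (3/4)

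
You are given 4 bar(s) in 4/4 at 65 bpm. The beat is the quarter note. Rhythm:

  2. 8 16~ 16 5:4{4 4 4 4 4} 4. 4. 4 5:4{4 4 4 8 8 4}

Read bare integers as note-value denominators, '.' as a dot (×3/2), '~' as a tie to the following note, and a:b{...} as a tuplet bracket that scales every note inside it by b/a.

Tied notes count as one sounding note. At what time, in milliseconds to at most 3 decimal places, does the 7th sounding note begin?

1. 0.0ms @ 0 + 2769.231ms (3)
2. 2769.231ms @ 3 + 461.538ms (1/2)
3. 3230.769ms @ 7/2 + 461.538ms (1/2)
4. 3692.308ms @ 4 + 738.462ms (4/5)
5. 4430.769ms @ 24/5 + 738.462ms (4/5)
6. 5169.231ms @ 28/5 + 738.462ms (4/5)
7. 5907.692ms @ 32/5 + 738.462ms (4/5)
8. 6646.154ms @ 36/5 + 738.462ms (4/5)
9. 7384.615ms @ 8 + 1384.615ms (3/2)
10. 8769.231ms @ 19/2 + 1384.615ms (3/2)
11. 10153.846ms @ 11 + 923.077ms (1)
12. 11076.923ms @ 12 + 738.462ms (4/5)
13. 11815.385ms @ 64/5 + 738.462ms (4/5)
14. 12553.846ms @ 68/5 + 738.462ms (4/5)
15. 13292.308ms @ 72/5 + 369.231ms (2/5)
16. 13661.538ms @ 74/5 + 369.231ms (2/5)
17. 14030.769ms @ 76/5 + 738.462ms (4/5)

note 7 onset = 32/5b = 5907.692ms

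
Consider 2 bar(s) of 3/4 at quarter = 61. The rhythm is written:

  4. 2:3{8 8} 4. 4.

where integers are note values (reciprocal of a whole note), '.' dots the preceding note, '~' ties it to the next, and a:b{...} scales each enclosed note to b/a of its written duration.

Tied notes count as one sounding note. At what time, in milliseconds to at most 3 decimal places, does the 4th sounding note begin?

1. 0.0ms @ 0 + 1475.41ms (3/2)
2. 1475.41ms @ 3/2 + 737.705ms (3/4)
3. 2213.115ms @ 9/4 + 737.705ms (3/4)
4. 2950.82ms @ 3 + 1475.41ms (3/2)
5. 4426.23ms @ 9/2 + 1475.41ms (3/2)

note 4 onset = 3b = 2950.82ms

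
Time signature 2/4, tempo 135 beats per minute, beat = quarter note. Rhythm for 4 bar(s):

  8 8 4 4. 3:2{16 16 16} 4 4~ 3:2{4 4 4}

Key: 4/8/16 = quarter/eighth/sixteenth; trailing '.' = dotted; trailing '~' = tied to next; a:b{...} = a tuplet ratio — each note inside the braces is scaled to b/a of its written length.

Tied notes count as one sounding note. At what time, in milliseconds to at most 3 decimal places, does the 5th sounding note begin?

note 5 onset = 7/2b = 1555.556ms

1. 0.0ms @ 0 + 222.222ms (1/2)
2. 222.222ms @ 1/2 + 222.222ms (1/2)
3. 444.444ms @ 1 + 444.444ms (1)
4. 888.889ms @ 2 + 666.667ms (3/2)
5. 1555.556ms @ 7/2 + 74.074ms (1/6)
6. 1629.63ms @ 11/3 + 74.074ms (1/6)
7. 1703.704ms @ 23/6 + 74.074ms (1/6)
8. 1777.778ms @ 4 + 444.444ms (1)
9. 2222.222ms @ 5 + 740.741ms (5/3)
10. 2962.963ms @ 20/3 + 296.296ms (2/3)
11. 3259.259ms @ 22/3 + 296.296ms (2/3)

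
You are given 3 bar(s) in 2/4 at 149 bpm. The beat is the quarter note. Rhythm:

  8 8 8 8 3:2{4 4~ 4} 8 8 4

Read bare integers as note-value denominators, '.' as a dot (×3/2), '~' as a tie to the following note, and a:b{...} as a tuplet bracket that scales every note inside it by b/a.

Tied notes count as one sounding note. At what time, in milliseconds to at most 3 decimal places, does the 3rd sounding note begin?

1. 0.0ms @ 0 + 201.342ms (1/2)
2. 201.342ms @ 1/2 + 201.342ms (1/2)
3. 402.685ms @ 1 + 201.342ms (1/2)
4. 604.027ms @ 3/2 + 201.342ms (1/2)
5. 805.369ms @ 2 + 268.456ms (2/3)
6. 1073.826ms @ 8/3 + 536.913ms (4/3)
7. 1610.738ms @ 4 + 201.342ms (1/2)
8. 1812.081ms @ 9/2 + 201.342ms (1/2)
9. 2013.423ms @ 5 + 402.685ms (1)

note 3 onset = 1b = 402.685ms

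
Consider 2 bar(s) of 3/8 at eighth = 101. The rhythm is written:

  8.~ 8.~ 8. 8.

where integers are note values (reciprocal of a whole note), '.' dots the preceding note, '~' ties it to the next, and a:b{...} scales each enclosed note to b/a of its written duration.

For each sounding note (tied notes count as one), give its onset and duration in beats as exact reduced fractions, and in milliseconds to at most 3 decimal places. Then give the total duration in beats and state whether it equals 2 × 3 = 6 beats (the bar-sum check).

1) 0.0ms=0b +2673.267ms=9/2b
2) 2673.267ms=9/2b +891.089ms=3/2b
Σ=6b of 6 (101bpm 3/8) — PASS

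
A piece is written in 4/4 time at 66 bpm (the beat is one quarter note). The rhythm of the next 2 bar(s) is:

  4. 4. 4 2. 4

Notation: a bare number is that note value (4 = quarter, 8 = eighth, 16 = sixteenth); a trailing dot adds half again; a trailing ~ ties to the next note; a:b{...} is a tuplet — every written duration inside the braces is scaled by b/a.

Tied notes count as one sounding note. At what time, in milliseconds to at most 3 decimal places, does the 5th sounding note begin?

1. 0.0ms @ 0 + 1363.636ms (3/2)
2. 1363.636ms @ 3/2 + 1363.636ms (3/2)
3. 2727.273ms @ 3 + 909.091ms (1)
4. 3636.364ms @ 4 + 2727.273ms (3)
5. 6363.636ms @ 7 + 909.091ms (1)

note 5 onset = 7b = 6363.636ms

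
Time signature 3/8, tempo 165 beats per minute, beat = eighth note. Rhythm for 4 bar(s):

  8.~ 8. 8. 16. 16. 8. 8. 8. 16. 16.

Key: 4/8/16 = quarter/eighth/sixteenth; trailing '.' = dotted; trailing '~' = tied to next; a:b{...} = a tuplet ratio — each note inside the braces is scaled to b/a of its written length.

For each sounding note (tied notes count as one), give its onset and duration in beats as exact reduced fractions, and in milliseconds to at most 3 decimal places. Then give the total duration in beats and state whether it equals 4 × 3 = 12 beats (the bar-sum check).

1) 0.0ms=0b +1090.909ms=3b
2) 1090.909ms=3b +545.455ms=3/2b
3) 1636.364ms=9/2b +272.727ms=3/4b
4) 1909.091ms=21/4b +272.727ms=3/4b
5) 2181.818ms=6b +545.455ms=3/2b
6) 2727.273ms=15/2b +545.455ms=3/2b
7) 3272.727ms=9b +545.455ms=3/2b
8) 3818.182ms=21/2b +272.727ms=3/4b
9) 4090.909ms=45/4b +272.727ms=3/4b
Σ=12b of 12 (165bpm 3/8) — PASS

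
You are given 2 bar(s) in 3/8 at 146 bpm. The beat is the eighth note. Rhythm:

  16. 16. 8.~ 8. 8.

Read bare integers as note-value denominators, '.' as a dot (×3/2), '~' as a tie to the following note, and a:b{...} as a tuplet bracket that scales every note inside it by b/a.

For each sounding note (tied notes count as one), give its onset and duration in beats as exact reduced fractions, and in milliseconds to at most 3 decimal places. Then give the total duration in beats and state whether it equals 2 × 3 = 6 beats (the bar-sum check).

1) 0.0ms=0b +308.219ms=3/4b
2) 308.219ms=3/4b +308.219ms=3/4b
3) 616.438ms=3/2b +1232.877ms=3b
4) 1849.315ms=9/2b +616.438ms=3/2b
Σ=6b of 6 (146bpm 3/8) — PASS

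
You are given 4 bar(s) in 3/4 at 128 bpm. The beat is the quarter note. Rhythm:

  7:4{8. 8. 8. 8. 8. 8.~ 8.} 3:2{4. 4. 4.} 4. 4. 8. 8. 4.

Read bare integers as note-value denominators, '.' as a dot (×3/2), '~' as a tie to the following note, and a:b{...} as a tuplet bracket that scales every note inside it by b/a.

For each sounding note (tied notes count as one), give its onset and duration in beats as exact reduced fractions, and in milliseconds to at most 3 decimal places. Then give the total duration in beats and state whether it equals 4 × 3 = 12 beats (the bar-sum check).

1) 0.0ms=0b +200.893ms=3/7b
2) 200.893ms=3/7b +200.893ms=3/7b
3) 401.786ms=6/7b +200.893ms=3/7b
4) 602.679ms=9/7b +200.893ms=3/7b
5) 803.571ms=12/7b +200.893ms=3/7b
6) 1004.464ms=15/7b +401.786ms=6/7b
7) 1406.25ms=3b +468.75ms=1b
8) 1875.0ms=4b +468.75ms=1b
9) 2343.75ms=5b +468.75ms=1b
10) 2812.5ms=6b +703.125ms=3/2b
11) 3515.625ms=15/2b +703.125ms=3/2b
12) 4218.75ms=9b +351.562ms=3/4b
13) 4570.312ms=39/4b +351.562ms=3/4b
14) 4921.875ms=21/2b +703.125ms=3/2b
Σ=12b of 12 (128bpm 3/4) — PASS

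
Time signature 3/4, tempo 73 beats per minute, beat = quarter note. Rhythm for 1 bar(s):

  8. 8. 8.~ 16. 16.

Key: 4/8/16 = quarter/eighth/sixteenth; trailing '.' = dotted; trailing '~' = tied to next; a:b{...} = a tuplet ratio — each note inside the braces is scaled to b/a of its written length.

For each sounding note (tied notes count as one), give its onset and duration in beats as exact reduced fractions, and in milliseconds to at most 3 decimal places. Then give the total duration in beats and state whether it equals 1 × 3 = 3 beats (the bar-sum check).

1) 0.0ms=0b +616.438ms=3/4b
2) 616.438ms=3/4b +616.438ms=3/4b
3) 1232.877ms=3/2b +924.658ms=9/8b
4) 2157.534ms=21/8b +308.219ms=3/8b
Σ=3b of 3 (73bpm 3/4) — PASS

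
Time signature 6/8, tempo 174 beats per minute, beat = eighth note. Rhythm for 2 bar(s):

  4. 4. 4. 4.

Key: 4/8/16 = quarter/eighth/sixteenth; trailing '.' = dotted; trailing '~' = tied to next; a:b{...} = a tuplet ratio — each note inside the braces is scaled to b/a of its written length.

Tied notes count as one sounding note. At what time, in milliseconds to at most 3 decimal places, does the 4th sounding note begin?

note 4 onset = 9b = 3103.448ms

1. 0.0ms @ 0 + 1034.483ms (3)
2. 1034.483ms @ 3 + 1034.483ms (3)
3. 2068.966ms @ 6 + 1034.483ms (3)
4. 3103.448ms @ 9 + 1034.483ms (3)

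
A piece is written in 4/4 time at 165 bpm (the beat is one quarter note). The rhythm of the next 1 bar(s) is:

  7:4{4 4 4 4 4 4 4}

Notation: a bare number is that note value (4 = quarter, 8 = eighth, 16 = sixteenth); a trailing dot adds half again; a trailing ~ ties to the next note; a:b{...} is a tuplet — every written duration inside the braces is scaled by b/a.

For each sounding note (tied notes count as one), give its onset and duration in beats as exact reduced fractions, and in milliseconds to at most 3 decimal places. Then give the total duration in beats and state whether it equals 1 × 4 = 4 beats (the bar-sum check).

1) 0.0ms=0b +207.792ms=4/7b
2) 207.792ms=4/7b +207.792ms=4/7b
3) 415.584ms=8/7b +207.792ms=4/7b
4) 623.377ms=12/7b +207.792ms=4/7b
5) 831.169ms=16/7b +207.792ms=4/7b
6) 1038.961ms=20/7b +207.792ms=4/7b
7) 1246.753ms=24/7b +207.792ms=4/7b
Σ=4b of 4 (165bpm 4/4) — PASS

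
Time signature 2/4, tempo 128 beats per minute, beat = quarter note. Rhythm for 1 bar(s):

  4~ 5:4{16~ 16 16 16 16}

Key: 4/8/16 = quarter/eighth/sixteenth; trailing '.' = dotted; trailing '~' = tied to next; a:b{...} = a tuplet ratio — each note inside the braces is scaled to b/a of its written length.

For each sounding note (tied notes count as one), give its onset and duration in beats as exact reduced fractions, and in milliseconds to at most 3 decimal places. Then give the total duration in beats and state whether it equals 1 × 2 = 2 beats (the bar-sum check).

1) 0.0ms=0b +656.25ms=7/5b
2) 656.25ms=7/5b +93.75ms=1/5b
3) 750.0ms=8/5b +93.75ms=1/5b
4) 843.75ms=9/5b +93.75ms=1/5b
Σ=2b of 2 (128bpm 2/4) — PASS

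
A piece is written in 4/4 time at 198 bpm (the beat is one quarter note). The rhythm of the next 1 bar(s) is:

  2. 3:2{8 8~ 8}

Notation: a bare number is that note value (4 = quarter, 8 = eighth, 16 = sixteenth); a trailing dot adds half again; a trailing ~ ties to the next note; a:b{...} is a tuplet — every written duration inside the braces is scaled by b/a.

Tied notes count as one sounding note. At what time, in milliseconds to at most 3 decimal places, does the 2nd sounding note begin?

1. 0.0ms @ 0 + 909.091ms (3)
2. 909.091ms @ 3 + 101.01ms (1/3)
3. 1010.101ms @ 10/3 + 202.02ms (2/3)

note 2 onset = 3b = 909.091ms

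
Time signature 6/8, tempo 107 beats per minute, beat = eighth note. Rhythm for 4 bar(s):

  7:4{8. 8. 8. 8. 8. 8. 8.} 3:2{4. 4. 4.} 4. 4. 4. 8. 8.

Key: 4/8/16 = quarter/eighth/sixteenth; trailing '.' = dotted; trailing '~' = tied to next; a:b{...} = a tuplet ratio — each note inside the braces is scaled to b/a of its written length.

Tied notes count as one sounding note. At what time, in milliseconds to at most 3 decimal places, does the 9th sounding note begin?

note 9 onset = 8b = 4485.981ms

1. 0.0ms @ 0 + 480.641ms (6/7)
2. 480.641ms @ 6/7 + 480.641ms (6/7)
3. 961.282ms @ 12/7 + 480.641ms (6/7)
4. 1441.923ms @ 18/7 + 480.641ms (6/7)
5. 1922.563ms @ 24/7 + 480.641ms (6/7)
6. 2403.204ms @ 30/7 + 480.641ms (6/7)
7. 2883.845ms @ 36/7 + 480.641ms (6/7)
8. 3364.486ms @ 6 + 1121.495ms (2)
9. 4485.981ms @ 8 + 1121.495ms (2)
10. 5607.477ms @ 10 + 1121.495ms (2)
11. 6728.972ms @ 12 + 1682.243ms (3)
12. 8411.215ms @ 15 + 1682.243ms (3)
13. 10093.458ms @ 18 + 1682.243ms (3)
14. 11775.701ms @ 21 + 841.121ms (3/2)
15. 12616.822ms @ 45/2 + 841.121ms (3/2)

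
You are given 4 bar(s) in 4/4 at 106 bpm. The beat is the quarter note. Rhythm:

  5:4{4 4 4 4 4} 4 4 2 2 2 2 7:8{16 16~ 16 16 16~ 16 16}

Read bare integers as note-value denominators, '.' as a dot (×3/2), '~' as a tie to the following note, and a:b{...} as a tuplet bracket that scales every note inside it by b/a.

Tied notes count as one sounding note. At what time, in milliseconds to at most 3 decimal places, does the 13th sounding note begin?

note 13 onset = 100/7b = 8086.253ms

1. 0.0ms @ 0 + 452.83ms (4/5)
2. 452.83ms @ 4/5 + 452.83ms (4/5)
3. 905.66ms @ 8/5 + 452.83ms (4/5)
4. 1358.491ms @ 12/5 + 452.83ms (4/5)
5. 1811.321ms @ 16/5 + 452.83ms (4/5)
6. 2264.151ms @ 4 + 566.038ms (1)
7. 2830.189ms @ 5 + 566.038ms (1)
8. 3396.226ms @ 6 + 1132.075ms (2)
9. 4528.302ms @ 8 + 1132.075ms (2)
10. 5660.377ms @ 10 + 1132.075ms (2)
11. 6792.453ms @ 12 + 1132.075ms (2)
12. 7924.528ms @ 14 + 161.725ms (2/7)
13. 8086.253ms @ 100/7 + 323.45ms (4/7)
14. 8409.704ms @ 104/7 + 161.725ms (2/7)
15. 8571.429ms @ 106/7 + 323.45ms (4/7)
16. 8894.879ms @ 110/7 + 161.725ms (2/7)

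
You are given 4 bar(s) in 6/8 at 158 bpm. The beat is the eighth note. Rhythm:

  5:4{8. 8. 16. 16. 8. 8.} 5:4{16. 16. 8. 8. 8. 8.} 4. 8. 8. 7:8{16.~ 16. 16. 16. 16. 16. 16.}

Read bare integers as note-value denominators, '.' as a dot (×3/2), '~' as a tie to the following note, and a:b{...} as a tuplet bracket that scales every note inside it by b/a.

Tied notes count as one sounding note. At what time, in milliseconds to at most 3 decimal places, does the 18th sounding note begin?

note 18 onset = 144/7b = 7811.935ms

1. 0.0ms @ 0 + 455.696ms (6/5)
2. 455.696ms @ 6/5 + 455.696ms (6/5)
3. 911.392ms @ 12/5 + 227.848ms (3/5)
4. 1139.241ms @ 3 + 227.848ms (3/5)
5. 1367.089ms @ 18/5 + 455.696ms (6/5)
6. 1822.785ms @ 24/5 + 455.696ms (6/5)
7. 2278.481ms @ 6 + 227.848ms (3/5)
8. 2506.329ms @ 33/5 + 227.848ms (3/5)
9. 2734.177ms @ 36/5 + 455.696ms (6/5)
10. 3189.873ms @ 42/5 + 455.696ms (6/5)
11. 3645.57ms @ 48/5 + 455.696ms (6/5)
12. 4101.266ms @ 54/5 + 455.696ms (6/5)
13. 4556.962ms @ 12 + 1139.241ms (3)
14. 5696.203ms @ 15 + 569.62ms (3/2)
15. 6265.823ms @ 33/2 + 569.62ms (3/2)
16. 6835.443ms @ 18 + 650.995ms (12/7)
17. 7486.438ms @ 138/7 + 325.497ms (6/7)
18. 7811.935ms @ 144/7 + 325.497ms (6/7)
19. 8137.432ms @ 150/7 + 325.497ms (6/7)
20. 8462.929ms @ 156/7 + 325.497ms (6/7)
21. 8788.427ms @ 162/7 + 325.497ms (6/7)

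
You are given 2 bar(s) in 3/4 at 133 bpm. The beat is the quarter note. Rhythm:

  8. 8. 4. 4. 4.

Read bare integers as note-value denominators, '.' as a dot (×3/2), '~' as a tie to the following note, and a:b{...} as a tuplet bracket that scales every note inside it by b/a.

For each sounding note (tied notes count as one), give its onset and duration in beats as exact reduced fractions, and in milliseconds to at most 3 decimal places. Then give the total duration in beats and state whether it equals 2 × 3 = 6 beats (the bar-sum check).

1) 0.0ms=0b +338.346ms=3/4b
2) 338.346ms=3/4b +338.346ms=3/4b
3) 676.692ms=3/2b +676.692ms=3/2b
4) 1353.383ms=3b +676.692ms=3/2b
5) 2030.075ms=9/2b +676.692ms=3/2b
Σ=6b of 6 (133bpm 3/4) — PASS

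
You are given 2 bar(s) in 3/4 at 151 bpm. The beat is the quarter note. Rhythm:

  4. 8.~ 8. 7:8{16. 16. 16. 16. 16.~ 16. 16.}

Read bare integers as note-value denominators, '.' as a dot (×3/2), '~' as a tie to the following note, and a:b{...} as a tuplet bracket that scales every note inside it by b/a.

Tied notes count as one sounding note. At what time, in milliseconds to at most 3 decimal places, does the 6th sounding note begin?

1. 0.0ms @ 0 + 596.026ms (3/2)
2. 596.026ms @ 3/2 + 596.026ms (3/2)
3. 1192.053ms @ 3 + 170.293ms (3/7)
4. 1362.346ms @ 24/7 + 170.293ms (3/7)
5. 1532.64ms @ 27/7 + 170.293ms (3/7)
6. 1702.933ms @ 30/7 + 170.293ms (3/7)
7. 1873.226ms @ 33/7 + 340.587ms (6/7)
8. 2213.813ms @ 39/7 + 170.293ms (3/7)

note 6 onset = 30/7b = 1702.933ms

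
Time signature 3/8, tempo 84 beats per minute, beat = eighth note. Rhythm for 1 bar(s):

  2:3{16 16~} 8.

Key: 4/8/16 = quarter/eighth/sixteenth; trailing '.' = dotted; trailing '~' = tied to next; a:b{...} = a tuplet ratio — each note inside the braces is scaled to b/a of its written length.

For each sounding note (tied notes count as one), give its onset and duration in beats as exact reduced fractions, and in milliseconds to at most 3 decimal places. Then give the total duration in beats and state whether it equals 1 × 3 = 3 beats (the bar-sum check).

1) 0.0ms=0b +535.714ms=3/4b
2) 535.714ms=3/4b +1607.143ms=9/4b
Σ=3b of 3 (84bpm 3/8) — PASS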